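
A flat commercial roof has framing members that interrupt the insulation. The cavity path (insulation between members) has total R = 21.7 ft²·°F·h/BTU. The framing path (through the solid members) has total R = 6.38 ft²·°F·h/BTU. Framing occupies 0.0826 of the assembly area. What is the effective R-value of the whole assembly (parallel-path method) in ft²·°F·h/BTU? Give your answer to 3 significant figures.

U_eff = 0.9174/21.7 + 0.0826/6.38 = 0.04228 + 0.01295 = 0.05522
R_eff = 1/U_eff = 18.11 ft²·°F·h/BTU

18.1 ft²·°F·h/BTU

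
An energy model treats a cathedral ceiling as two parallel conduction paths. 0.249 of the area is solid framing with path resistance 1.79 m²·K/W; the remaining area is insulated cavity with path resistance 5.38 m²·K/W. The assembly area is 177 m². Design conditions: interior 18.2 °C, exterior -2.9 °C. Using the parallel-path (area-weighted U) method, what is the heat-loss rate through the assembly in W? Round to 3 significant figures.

U_eff = 0.751/5.38 + 0.249/1.79 = 0.1396 + 0.1391 = 0.2787
R_eff = 1/U_eff = 3.588 m²·K/W
Q = 177 × (18.2 − (-2.9)) / 3.588 = 1041 W

1040 W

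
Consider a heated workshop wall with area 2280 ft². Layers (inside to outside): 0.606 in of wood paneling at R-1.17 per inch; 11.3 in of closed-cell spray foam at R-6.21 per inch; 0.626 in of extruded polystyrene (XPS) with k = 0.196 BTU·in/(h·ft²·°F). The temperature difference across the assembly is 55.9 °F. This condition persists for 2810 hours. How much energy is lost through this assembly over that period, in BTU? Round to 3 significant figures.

4830000 BTU

0.606 × 1.17 = 0.709
11.3 × 6.21 = 70.17
0.626/0.196 = 3.194
R_total = 0.709 + 70.17 + 3.194 = 74.08 ft²·°F·h/BTU
Q = 2280 × 55.9 / 74.08 = 1721 BTU/h
E = 1721 × 2810 = 4835000 BTU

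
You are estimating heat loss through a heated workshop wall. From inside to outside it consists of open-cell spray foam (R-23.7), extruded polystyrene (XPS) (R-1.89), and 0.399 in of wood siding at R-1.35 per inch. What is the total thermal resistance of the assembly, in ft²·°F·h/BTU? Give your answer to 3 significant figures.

26.1 ft²·°F·h/BTU

0.399 × 1.35 = 0.5387
R_total = 23.7 + 1.89 + 0.5387 = 26.13 ft²·°F·h/BTU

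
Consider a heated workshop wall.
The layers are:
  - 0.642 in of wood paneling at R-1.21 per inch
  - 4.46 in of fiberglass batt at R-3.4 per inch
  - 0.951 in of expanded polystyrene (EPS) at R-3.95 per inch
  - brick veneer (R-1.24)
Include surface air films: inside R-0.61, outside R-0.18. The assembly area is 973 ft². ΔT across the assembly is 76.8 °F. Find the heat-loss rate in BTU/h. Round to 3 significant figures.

3440 BTU/h

0.642 × 1.21 = 0.7768
4.46 × 3.4 = 15.16
0.951 × 3.95 = 3.756
R_total = 0.61 + 0.7768 + 15.16 + 3.756 + 1.24 + 0.18 = 21.73 ft²·°F·h/BTU
Q = A·ΔT/R = 973 × 76.8 / 21.73 = 3439 BTU/h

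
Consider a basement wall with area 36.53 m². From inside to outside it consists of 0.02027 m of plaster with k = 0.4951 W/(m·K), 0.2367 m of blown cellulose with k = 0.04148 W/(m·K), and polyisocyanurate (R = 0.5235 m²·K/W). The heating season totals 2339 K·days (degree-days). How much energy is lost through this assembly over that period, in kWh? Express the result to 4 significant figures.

327.0 kWh

0.02027/0.4951 = 0.040941
0.2367/0.04148 = 5.7064
R_total = 0.040941 + 5.7064 + 0.5235 = 6.2708 m²·K/W
E = A × HDD × 24 / R / 1000 = 36.53 × 2339 × 24 / 6.2708 / 1000 = 327.02 kWh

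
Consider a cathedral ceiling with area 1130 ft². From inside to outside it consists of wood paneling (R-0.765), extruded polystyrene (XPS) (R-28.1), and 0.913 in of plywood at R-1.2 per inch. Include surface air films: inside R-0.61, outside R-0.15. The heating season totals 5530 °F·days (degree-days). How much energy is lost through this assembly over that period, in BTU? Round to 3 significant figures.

0.913 × 1.2 = 1.096
R_total = 0.61 + 0.765 + 28.1 + 1.096 + 0.15 = 30.72 ft²·°F·h/BTU
E = A × HDD × 24 / R = 1130 × 5530 × 24 / 30.72 = 4882000 BTU

4880000 BTU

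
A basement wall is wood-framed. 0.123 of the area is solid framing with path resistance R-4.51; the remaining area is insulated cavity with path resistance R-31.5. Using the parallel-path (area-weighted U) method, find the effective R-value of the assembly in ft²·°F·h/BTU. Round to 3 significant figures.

U_eff = 0.877/31.5 + 0.123/4.51 = 0.02784 + 0.02727 = 0.05511
R_eff = 1/U_eff = 18.14 ft²·°F·h/BTU

18.1 ft²·°F·h/BTU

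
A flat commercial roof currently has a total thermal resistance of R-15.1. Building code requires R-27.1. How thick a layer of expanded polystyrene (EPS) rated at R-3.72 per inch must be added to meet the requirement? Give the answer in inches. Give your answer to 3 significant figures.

3.23 in

ΔR = 27.1 − 15.1 = 12 ft²·°F·h/BTU
L = ΔR / (R/in) = 12/3.72 = 3.226 in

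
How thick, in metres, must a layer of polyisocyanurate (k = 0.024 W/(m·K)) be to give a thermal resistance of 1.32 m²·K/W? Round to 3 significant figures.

L = R·k = 1.32 × 0.024 = 0.03168 m

0.0317 m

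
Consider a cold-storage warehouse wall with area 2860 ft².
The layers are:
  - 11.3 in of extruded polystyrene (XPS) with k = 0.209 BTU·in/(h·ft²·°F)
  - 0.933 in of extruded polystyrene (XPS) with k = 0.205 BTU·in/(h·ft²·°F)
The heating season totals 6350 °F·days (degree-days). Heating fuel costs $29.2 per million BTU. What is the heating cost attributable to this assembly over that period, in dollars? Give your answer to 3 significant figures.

11.3/0.209 = 54.07
0.933/0.205 = 4.551
R_total = 54.07 + 4.551 = 58.62 ft²·°F·h/BTU
E = A × HDD × 24 / R = 2860 × 6350 × 24 / 58.62 = 7436000 BTU
Cost = 7436000/10⁶ × 29.2 = $217.1

217 dollars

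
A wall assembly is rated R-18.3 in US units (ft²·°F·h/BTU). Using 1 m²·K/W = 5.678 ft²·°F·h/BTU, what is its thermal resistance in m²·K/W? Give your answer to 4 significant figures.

3.223 m²·K/W

R_SI = 18.3/5.678 = 3.223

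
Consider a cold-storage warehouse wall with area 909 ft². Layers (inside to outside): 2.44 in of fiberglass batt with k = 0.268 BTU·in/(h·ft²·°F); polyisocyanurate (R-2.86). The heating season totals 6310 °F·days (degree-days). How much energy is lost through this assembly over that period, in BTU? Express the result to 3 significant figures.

2.44/0.268 = 9.104
R_total = 9.104 + 2.86 = 11.96 ft²·°F·h/BTU
E = A × HDD × 24 / R = 909 × 6310 × 24 / 11.96 = 11510000 BTU

11500000 BTU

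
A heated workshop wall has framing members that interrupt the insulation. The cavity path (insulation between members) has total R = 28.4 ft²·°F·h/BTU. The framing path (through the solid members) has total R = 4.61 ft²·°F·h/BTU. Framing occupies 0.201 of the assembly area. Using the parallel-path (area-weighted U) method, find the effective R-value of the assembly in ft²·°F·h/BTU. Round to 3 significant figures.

13.9 ft²·°F·h/BTU

U_eff = 0.799/28.4 + 0.201/4.61 = 0.02813 + 0.0436 = 0.07173
R_eff = 1/U_eff = 13.94 ft²·°F·h/BTU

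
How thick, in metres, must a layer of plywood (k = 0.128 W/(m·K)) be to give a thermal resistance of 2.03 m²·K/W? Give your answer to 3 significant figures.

L = R·k = 2.03 × 0.128 = 0.2598 m

0.260 m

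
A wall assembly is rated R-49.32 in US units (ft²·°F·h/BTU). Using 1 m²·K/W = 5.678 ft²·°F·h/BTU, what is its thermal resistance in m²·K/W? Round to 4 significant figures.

R_SI = 49.32/5.678 = 8.6862

8.686 m²·K/W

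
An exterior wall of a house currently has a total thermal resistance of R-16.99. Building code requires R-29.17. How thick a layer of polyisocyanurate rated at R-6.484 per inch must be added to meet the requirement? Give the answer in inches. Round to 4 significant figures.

1.878 in

ΔR = 29.17 − 16.99 = 12.18 ft²·°F·h/BTU
L = ΔR / (R/in) = 12.18/6.484 = 1.8785 in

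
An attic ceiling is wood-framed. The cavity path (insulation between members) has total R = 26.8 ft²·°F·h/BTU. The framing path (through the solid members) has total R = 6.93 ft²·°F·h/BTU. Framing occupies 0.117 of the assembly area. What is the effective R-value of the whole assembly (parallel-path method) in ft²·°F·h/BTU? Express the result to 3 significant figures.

U_eff = 0.883/26.8 + 0.117/6.93 = 0.03295 + 0.01688 = 0.04983
R_eff = 1/U_eff = 20.07 ft²·°F·h/BTU

20.1 ft²·°F·h/BTU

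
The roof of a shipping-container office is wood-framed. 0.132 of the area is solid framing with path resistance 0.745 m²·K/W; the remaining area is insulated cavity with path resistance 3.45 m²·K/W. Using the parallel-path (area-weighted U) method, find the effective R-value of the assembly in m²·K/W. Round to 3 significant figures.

U_eff = 0.868/3.45 + 0.132/0.745 = 0.2516 + 0.1772 = 0.4288
R_eff = 1/U_eff = 2.332 m²·K/W

2.33 m²·K/W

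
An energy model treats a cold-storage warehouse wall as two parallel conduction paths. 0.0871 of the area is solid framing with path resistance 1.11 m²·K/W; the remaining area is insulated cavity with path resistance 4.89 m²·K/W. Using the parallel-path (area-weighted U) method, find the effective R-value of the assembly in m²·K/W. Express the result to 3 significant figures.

U_eff = 0.9129/4.89 + 0.0871/1.11 = 0.1867 + 0.07847 = 0.2652
R_eff = 1/U_eff = 3.771 m²·K/W

3.77 m²·K/W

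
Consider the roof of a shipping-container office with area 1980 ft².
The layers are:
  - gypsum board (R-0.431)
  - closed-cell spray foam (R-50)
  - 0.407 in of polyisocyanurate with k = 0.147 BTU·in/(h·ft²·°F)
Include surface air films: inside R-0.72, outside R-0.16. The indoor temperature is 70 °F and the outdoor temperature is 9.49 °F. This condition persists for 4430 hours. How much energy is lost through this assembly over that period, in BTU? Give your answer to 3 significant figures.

0.407/0.147 = 2.769
R_total = 0.72 + 0.431 + 50 + 2.769 + 0.16 = 54.08 ft²·°F·h/BTU
Q = 1980 × (70 − 9.49) / 54.08 = 2215 BTU/h
E = 2215 × 4430 = 9814000 BTU

9810000 BTU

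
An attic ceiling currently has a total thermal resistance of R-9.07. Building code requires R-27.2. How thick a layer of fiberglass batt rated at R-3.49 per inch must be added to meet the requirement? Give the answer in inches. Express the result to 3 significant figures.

ΔR = 27.2 − 9.07 = 18.13 ft²·°F·h/BTU
L = ΔR / (R/in) = 18.13/3.49 = 5.195 in

5.19 in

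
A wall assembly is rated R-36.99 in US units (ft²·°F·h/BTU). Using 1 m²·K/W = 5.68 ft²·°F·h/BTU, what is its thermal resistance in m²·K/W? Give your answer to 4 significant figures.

6.512 m²·K/W

R_SI = 36.99/5.68 = 6.5123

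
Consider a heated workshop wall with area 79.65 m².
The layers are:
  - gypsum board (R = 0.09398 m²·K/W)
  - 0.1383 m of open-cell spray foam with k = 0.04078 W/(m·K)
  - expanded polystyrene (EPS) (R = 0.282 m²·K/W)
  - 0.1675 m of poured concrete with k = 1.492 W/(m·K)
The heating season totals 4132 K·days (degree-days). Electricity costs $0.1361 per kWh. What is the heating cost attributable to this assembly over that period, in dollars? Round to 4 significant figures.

0.1383/0.04078 = 3.3914
0.1675/1.492 = 0.11227
R_total = 0.09398 + 3.3914 + 0.282 + 0.11227 = 3.8796 m²·K/W
E = A × HDD × 24 / R / 1000 = 79.65 × 4132 × 24 / 3.8796 / 1000 = 2036 kWh
Cost = 2036 × 0.1361 = $277.09

277.1 dollars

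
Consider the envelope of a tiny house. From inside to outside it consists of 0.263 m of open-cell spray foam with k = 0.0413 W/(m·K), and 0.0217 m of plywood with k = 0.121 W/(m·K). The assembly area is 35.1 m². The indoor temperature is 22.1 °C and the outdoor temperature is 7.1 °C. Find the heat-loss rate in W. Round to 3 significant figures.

0.263/0.0413 = 6.368
0.0217/0.121 = 0.1793
R_total = 6.368 + 0.1793 = 6.547 m²·K/W
Q = A·ΔT/R = 35.1 × (22.1 − 7.1) / 6.547 = 80.41 W

80.4 W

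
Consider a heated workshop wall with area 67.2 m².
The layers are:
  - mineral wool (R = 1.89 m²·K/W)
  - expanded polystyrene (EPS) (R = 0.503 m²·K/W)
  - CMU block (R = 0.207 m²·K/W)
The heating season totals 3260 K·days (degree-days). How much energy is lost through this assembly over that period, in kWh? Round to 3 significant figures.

R_total = 1.89 + 0.503 + 0.207 = 2.6 m²·K/W
E = A × HDD × 24 / R / 1000 = 67.2 × 3260 × 24 / 2.6 / 1000 = 2022 kWh

2020 kWh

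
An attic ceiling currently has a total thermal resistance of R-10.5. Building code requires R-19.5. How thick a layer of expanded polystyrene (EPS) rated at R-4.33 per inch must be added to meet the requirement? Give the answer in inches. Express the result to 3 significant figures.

ΔR = 19.5 − 10.5 = 9 ft²·°F·h/BTU
L = ΔR / (R/in) = 9/4.33 = 2.079 in

2.08 in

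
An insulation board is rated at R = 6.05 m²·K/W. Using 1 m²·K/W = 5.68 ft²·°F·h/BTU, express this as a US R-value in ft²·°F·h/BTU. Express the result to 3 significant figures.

34.4 ft²·°F·h/BTU

R_US = 6.05 × 5.68 = 34.36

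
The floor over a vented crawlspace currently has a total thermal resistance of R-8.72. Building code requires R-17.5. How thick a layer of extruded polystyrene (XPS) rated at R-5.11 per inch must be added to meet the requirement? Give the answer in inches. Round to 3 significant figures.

ΔR = 17.5 − 8.72 = 8.78 ft²·°F·h/BTU
L = ΔR / (R/in) = 8.78/5.11 = 1.718 in

1.72 in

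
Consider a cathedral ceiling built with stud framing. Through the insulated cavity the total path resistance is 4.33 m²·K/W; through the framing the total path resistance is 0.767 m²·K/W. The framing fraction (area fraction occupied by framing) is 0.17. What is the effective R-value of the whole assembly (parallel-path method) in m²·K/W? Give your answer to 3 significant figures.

U_eff = 0.83/4.33 + 0.17/0.767 = 0.1917 + 0.2216 = 0.4133
R_eff = 1/U_eff = 2.419 m²·K/W

2.42 m²·K/W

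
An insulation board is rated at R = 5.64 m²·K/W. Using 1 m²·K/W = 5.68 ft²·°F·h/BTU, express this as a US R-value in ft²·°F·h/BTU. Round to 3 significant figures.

R_US = 5.64 × 5.68 = 32.04

32.0 ft²·°F·h/BTU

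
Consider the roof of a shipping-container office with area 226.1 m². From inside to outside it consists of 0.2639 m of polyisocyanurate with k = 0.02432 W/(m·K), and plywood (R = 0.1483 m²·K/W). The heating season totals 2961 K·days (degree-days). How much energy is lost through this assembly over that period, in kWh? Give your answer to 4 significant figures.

0.2639/0.02432 = 10.851
R_total = 10.851 + 0.1483 = 10.999 m²·K/W
E = A × HDD × 24 / R / 1000 = 226.1 × 2961 × 24 / 10.999 / 1000 = 1460.8 kWh

1461 kWh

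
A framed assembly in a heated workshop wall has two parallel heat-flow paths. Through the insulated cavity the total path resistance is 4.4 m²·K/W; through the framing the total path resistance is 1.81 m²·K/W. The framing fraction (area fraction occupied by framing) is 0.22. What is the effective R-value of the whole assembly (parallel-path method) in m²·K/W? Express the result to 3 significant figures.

3.35 m²·K/W

U_eff = 0.78/4.4 + 0.22/1.81 = 0.1773 + 0.1215 = 0.2988
R_eff = 1/U_eff = 3.346 m²·K/W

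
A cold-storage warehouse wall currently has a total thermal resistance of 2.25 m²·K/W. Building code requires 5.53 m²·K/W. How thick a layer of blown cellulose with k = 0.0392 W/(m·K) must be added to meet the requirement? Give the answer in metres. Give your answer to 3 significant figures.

ΔR = 5.53 − 2.25 = 3.28 m²·K/W
L = ΔR × k = 3.28 × 0.0392 = 0.1286 m

0.129 m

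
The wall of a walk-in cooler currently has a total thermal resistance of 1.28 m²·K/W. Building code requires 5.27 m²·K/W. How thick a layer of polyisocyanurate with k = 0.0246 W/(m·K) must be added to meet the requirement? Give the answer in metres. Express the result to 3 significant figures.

0.0982 m

ΔR = 5.27 − 1.28 = 3.99 m²·K/W
L = ΔR × k = 3.99 × 0.0246 = 0.09815 m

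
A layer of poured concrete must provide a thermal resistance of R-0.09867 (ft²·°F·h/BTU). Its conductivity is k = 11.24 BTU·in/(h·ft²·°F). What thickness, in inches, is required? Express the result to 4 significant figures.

L = R × k = 0.09867 × 11.24 = 1.1091 in

1.109 in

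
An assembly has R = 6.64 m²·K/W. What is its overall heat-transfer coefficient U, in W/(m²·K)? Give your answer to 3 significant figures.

0.151 W/(m²·K)

U = 1/R = 1/6.64 = 0.1506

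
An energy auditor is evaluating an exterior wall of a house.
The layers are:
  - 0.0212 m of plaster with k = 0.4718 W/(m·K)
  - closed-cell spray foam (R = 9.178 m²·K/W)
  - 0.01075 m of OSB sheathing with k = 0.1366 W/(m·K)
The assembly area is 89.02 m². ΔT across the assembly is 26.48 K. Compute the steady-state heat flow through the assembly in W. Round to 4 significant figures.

253.4 W

0.0212/0.4718 = 0.044934
0.01075/0.1366 = 0.078697
R_total = 0.044934 + 9.178 + 0.078697 = 9.3016 m²·K/W
Q = A·ΔT/R = 89.02 × 26.48 / 9.3016 = 253.42 W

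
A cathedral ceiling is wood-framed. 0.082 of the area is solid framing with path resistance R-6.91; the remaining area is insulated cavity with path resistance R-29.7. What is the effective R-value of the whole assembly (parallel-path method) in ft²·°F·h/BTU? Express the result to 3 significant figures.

U_eff = 0.918/29.7 + 0.082/6.91 = 0.03091 + 0.01187 = 0.04278
R_eff = 1/U_eff = 23.38 ft²·°F·h/BTU

23.4 ft²·°F·h/BTU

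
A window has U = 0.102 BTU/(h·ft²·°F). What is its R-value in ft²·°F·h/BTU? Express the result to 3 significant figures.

9.80 ft²·°F·h/BTU

R = 1/U = 1/0.102 = 9.804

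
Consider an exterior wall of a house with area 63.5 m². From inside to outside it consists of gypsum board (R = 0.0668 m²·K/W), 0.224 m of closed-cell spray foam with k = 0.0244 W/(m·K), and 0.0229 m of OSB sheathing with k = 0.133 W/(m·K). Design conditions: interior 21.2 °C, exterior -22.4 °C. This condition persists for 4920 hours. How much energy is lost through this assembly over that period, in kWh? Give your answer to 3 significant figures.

0.224/0.0244 = 9.18
0.0229/0.133 = 0.1722
R_total = 0.0668 + 9.18 + 0.1722 = 9.419 m²·K/W
Q = 63.5 × (21.2 − (-22.4)) / 9.419 = 293.9 W
E = 293.9 W × 4920 h / 1000 = 1446 kWh

1450 kWh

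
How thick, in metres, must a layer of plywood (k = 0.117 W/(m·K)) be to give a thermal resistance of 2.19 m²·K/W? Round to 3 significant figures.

L = R·k = 2.19 × 0.117 = 0.2562 m

0.256 m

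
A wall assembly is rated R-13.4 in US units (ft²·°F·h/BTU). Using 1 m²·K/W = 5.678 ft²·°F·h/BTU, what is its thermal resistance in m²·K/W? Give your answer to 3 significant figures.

R_SI = 13.4/5.678 = 2.36

2.36 m²·K/W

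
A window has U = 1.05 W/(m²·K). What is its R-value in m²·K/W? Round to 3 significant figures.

R = 1/U = 1/1.05 = 0.9524

0.952 m²·K/W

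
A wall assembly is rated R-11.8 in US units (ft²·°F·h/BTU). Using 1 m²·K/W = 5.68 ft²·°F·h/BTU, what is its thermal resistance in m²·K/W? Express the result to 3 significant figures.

R_SI = 11.8/5.68 = 2.077

2.08 m²·K/W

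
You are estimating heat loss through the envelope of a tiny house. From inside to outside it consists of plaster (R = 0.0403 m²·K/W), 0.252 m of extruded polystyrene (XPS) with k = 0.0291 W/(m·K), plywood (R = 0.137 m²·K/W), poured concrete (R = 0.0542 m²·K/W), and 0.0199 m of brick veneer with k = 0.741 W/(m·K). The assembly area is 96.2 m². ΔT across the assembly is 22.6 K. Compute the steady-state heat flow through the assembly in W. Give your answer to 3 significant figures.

244 W

0.252/0.0291 = 8.66
0.0199/0.741 = 0.02686
R_total = 0.0403 + 8.66 + 0.137 + 0.0542 + 0.02686 = 8.918 m²·K/W
Q = A·ΔT/R = 96.2 × 22.6 / 8.918 = 243.8 W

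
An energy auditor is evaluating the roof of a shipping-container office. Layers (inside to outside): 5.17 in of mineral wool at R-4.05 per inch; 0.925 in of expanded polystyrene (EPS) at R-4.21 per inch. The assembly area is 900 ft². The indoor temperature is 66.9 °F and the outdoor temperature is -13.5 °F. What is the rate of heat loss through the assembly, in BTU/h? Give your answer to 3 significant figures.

5.17 × 4.05 = 20.94
0.925 × 4.21 = 3.894
R_total = 20.94 + 3.894 = 24.83 ft²·°F·h/BTU
Q = A·ΔT/R = 900 × (66.9 − (-13.5)) / 24.83 = 2914 BTU/h

2910 BTU/h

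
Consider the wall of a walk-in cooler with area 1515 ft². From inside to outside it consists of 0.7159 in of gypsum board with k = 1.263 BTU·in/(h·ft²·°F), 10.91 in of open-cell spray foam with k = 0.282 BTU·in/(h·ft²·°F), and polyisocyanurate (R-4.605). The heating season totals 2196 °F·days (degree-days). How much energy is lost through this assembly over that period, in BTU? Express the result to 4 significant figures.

0.7159/1.263 = 0.56683
10.91/0.282 = 38.688
R_total = 0.56683 + 38.688 + 4.605 = 43.86 ft²·°F·h/BTU
E = A × HDD × 24 / R = 1515 × 2196 × 24 / 43.86 = 1820500 BTU

1820000 BTU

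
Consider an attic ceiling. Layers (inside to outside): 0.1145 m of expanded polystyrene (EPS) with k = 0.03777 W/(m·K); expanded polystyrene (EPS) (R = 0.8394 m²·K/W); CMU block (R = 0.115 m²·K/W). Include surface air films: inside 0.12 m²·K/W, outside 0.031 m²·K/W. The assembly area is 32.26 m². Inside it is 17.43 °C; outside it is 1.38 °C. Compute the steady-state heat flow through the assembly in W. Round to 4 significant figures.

0.1145/0.03777 = 3.0315
R_total = 0.12 + 3.0315 + 0.8394 + 0.115 + 0.031 = 4.1369 m²·K/W
Q = A·ΔT/R = 32.26 × (17.43 − 1.38) / 4.1369 = 125.16 W

125.2 W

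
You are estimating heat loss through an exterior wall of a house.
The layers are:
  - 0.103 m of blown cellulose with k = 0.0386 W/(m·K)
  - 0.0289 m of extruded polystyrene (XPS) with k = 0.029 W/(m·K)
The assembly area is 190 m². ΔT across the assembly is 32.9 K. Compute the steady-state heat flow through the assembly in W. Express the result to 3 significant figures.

0.103/0.0386 = 2.668
0.0289/0.029 = 0.9966
R_total = 2.668 + 0.9966 = 3.665 m²·K/W
Q = A·ΔT/R = 190 × 32.9 / 3.665 = 1706 W

1710 W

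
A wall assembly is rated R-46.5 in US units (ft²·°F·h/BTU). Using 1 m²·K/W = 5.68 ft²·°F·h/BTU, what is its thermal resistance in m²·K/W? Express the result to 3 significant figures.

8.19 m²·K/W

R_SI = 46.5/5.68 = 8.187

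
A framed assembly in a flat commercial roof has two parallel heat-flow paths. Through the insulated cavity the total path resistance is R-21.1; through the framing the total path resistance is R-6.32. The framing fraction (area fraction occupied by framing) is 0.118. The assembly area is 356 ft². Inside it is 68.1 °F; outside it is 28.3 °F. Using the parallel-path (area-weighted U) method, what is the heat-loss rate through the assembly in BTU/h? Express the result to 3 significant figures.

857 BTU/h

U_eff = 0.882/21.1 + 0.118/6.32 = 0.0418 + 0.01867 = 0.06047
R_eff = 1/U_eff = 16.54 ft²·°F·h/BTU
Q = 356 × (68.1 − 28.3) / 16.54 = 856.8 BTU/h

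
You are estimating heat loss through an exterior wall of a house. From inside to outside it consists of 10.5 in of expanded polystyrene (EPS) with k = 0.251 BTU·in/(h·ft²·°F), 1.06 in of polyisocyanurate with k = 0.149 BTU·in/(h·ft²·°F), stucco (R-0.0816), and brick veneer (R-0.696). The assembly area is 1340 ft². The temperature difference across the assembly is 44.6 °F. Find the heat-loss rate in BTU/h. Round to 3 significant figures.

1200 BTU/h

10.5/0.251 = 41.83
1.06/0.149 = 7.114
R_total = 41.83 + 7.114 + 0.0816 + 0.696 = 49.72 ft²·°F·h/BTU
Q = A·ΔT/R = 1340 × 44.6 / 49.72 = 1202 BTU/h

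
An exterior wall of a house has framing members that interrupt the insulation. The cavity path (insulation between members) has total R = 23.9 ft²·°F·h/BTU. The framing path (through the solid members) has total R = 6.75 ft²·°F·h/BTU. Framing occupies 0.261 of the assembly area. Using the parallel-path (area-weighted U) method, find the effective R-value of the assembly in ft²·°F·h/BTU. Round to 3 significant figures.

14.4 ft²·°F·h/BTU

U_eff = 0.739/23.9 + 0.261/6.75 = 0.03092 + 0.03867 = 0.06959
R_eff = 1/U_eff = 14.37 ft²·°F·h/BTU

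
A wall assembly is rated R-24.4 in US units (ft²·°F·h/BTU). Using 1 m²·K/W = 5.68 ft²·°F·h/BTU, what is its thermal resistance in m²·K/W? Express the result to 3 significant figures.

4.30 m²·K/W

R_SI = 24.4/5.68 = 4.296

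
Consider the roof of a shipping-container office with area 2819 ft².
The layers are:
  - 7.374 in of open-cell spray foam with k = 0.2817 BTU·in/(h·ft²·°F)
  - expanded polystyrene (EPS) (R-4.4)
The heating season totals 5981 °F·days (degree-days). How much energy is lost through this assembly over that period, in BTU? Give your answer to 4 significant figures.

7.374/0.2817 = 26.177
R_total = 26.177 + 4.4 = 30.577 ft²·°F·h/BTU
E = A × HDD × 24 / R = 2819 × 5981 × 24 / 30.577 = 13234000 BTU

13230000 BTU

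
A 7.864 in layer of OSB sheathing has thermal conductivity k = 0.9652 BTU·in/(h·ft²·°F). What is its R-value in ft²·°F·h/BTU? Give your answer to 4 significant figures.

R = L/k = 7.864/0.9652 = 8.1475 ft²·°F·h/BTU

8.148 ft²·°F·h/BTU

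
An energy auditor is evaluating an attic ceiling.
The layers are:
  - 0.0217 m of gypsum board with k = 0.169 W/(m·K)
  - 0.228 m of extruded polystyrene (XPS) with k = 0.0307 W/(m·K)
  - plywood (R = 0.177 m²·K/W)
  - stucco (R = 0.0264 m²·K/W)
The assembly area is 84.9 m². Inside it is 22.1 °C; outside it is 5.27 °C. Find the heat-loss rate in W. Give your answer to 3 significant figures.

184 W

0.0217/0.169 = 0.1284
0.228/0.0307 = 7.427
R_total = 0.1284 + 7.427 + 0.177 + 0.0264 = 7.759 m²·K/W
Q = A·ΔT/R = 84.9 × (22.1 − 5.27) / 7.759 = 184.2 W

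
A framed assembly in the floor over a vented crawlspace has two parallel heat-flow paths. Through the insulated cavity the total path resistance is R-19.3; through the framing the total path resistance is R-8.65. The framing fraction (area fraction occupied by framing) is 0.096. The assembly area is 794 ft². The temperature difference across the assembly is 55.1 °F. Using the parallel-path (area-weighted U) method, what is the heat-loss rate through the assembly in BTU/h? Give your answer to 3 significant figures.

U_eff = 0.904/19.3 + 0.096/8.65 = 0.04684 + 0.0111 = 0.05794
R_eff = 1/U_eff = 17.26 ft²·°F·h/BTU
Q = 794 × 55.1 / 17.26 = 2535 BTU/h

2530 BTU/h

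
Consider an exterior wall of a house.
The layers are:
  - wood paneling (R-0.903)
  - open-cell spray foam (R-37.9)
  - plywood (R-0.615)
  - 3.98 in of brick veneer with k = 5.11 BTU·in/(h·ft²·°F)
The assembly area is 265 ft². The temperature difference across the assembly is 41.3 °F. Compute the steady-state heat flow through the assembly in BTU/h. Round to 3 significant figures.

3.98/5.11 = 0.7789
R_total = 0.903 + 37.9 + 0.615 + 0.7789 = 40.2 ft²·°F·h/BTU
Q = A·ΔT/R = 265 × 41.3 / 40.2 = 272.3 BTU/h

272 BTU/h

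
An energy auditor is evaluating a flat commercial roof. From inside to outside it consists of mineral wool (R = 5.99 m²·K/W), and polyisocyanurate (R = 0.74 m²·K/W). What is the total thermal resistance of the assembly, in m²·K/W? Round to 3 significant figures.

R_total = 5.99 + 0.74 = 6.73 m²·K/W

6.73 m²·K/W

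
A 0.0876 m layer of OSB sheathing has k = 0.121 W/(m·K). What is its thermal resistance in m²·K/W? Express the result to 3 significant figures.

0.724 m²·K/W

R = L/k = 0.0876/0.121 = 0.724 m²·K/W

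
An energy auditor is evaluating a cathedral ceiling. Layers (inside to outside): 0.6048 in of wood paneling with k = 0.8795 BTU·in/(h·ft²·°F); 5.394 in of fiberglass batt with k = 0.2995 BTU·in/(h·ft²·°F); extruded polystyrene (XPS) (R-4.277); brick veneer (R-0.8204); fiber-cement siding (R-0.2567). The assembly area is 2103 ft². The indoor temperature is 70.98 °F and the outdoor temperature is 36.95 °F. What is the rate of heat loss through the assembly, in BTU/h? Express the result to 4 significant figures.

2975 BTU/h

0.6048/0.8795 = 0.68766
5.394/0.2995 = 18.01
R_total = 0.68766 + 18.01 + 4.277 + 0.8204 + 0.2567 = 24.052 ft²·°F·h/BTU
Q = A·ΔT/R = 2103 × (70.98 − 36.95) / 24.052 = 2975.5 BTU/h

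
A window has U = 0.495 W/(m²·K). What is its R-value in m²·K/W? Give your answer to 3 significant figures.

2.02 m²·K/W

R = 1/U = 1/0.495 = 2.02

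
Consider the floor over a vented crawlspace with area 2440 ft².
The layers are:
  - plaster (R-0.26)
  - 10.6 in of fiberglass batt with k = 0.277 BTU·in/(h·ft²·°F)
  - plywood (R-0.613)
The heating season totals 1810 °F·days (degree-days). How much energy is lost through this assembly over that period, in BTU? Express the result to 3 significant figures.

10.6/0.277 = 38.27
R_total = 0.26 + 38.27 + 0.613 = 39.14 ft²·°F·h/BTU
E = A × HDD × 24 / R = 2440 × 1810 × 24 / 39.14 = 2708000 BTU

2710000 BTU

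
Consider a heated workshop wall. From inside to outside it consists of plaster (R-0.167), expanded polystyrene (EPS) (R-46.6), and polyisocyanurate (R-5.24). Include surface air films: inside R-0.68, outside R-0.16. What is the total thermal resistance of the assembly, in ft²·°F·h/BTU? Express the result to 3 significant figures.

52.8 ft²·°F·h/BTU

R_total = 0.68 + 0.167 + 46.6 + 5.24 + 0.16 = 52.85 ft²·°F·h/BTU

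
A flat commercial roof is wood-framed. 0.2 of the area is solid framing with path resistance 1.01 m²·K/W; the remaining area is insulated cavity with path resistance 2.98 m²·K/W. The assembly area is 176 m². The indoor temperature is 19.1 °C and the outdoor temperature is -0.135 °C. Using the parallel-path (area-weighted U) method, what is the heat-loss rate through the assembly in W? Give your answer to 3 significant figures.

1580 W

U_eff = 0.8/2.98 + 0.2/1.01 = 0.2685 + 0.198 = 0.4665
R_eff = 1/U_eff = 2.144 m²·K/W
Q = 176 × (19.1 − (-0.135)) / 2.144 = 1579 W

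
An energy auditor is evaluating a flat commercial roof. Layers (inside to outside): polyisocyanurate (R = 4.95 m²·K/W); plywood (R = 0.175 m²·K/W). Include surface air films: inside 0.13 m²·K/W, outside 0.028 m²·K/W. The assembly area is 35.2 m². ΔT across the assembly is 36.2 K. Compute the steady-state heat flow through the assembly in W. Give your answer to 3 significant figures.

R_total = 0.13 + 4.95 + 0.175 + 0.028 = 5.283 m²·K/W
Q = A·ΔT/R = 35.2 × 36.2 / 5.283 = 241.2 W

241 W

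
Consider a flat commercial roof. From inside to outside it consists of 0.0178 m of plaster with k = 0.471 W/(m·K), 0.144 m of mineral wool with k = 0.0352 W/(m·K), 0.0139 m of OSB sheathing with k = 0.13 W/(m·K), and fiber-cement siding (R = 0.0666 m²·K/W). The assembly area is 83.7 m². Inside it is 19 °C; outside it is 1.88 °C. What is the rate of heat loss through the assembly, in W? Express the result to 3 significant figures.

333 W

0.0178/0.471 = 0.03779
0.144/0.0352 = 4.091
0.0139/0.13 = 0.1069
R_total = 0.03779 + 4.091 + 0.1069 + 0.0666 = 4.302 m²·K/W
Q = A·ΔT/R = 83.7 × (19 − 1.88) / 4.302 = 333.1 W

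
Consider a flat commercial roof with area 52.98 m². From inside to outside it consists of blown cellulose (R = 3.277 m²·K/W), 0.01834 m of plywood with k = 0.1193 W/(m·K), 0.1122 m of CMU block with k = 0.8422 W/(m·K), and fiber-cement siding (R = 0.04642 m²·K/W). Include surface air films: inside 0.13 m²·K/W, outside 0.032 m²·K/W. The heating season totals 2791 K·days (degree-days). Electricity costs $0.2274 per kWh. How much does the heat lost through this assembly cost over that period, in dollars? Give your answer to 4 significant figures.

213.9 dollars

0.01834/0.1193 = 0.15373
0.1122/0.8422 = 0.13322
R_total = 0.13 + 3.277 + 0.15373 + 0.13322 + 0.04642 + 0.032 = 3.7724 m²·K/W
E = A × HDD × 24 / R / 1000 = 52.98 × 2791 × 24 / 3.7724 / 1000 = 940.74 kWh
Cost = 940.74 × 0.2274 = $213.92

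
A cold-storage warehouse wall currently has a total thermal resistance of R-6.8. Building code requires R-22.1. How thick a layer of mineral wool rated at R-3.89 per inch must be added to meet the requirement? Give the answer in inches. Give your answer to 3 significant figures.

ΔR = 22.1 − 6.8 = 15.3 ft²·°F·h/BTU
L = ΔR / (R/in) = 15.3/3.89 = 3.933 in

3.93 in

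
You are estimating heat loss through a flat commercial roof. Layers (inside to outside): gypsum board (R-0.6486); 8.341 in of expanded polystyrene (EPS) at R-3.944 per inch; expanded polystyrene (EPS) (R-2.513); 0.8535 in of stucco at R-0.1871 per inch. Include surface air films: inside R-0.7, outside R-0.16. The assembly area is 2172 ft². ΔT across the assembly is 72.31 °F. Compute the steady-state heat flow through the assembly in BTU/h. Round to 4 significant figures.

8.341 × 3.944 = 32.897
0.8535 × 0.1871 = 0.15969
R_total = 0.7 + 0.6486 + 32.897 + 2.513 + 0.15969 + 0.16 = 37.078 ft²·°F·h/BTU
Q = A·ΔT/R = 2172 × 72.31 / 37.078 = 4235.8 BTU/h

4236 BTU/h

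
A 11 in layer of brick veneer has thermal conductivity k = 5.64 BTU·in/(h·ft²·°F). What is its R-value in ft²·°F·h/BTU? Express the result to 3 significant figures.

1.95 ft²·°F·h/BTU

R = L/k = 11/5.64 = 1.95 ft²·°F·h/BTU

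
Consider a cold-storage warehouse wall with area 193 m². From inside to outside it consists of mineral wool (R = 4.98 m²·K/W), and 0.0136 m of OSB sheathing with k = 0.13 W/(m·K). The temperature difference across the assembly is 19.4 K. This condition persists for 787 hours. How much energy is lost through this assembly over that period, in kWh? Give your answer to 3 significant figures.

580 kWh

0.0136/0.13 = 0.1046
R_total = 4.98 + 0.1046 = 5.085 m²·K/W
Q = 193 × 19.4 / 5.085 = 736.4 W
E = 736.4 W × 787 h / 1000 = 579.5 kWh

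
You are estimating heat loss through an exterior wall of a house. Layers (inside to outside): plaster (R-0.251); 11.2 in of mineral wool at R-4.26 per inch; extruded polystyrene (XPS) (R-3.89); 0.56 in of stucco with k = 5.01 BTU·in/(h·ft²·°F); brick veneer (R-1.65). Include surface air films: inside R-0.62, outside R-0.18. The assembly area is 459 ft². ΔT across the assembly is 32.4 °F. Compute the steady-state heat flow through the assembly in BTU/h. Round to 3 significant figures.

11.2 × 4.26 = 47.71
0.56/5.01 = 0.1118
R_total = 0.62 + 0.251 + 47.71 + 3.89 + 0.1118 + 1.65 + 0.18 = 54.41 ft²·°F·h/BTU
Q = A·ΔT/R = 459 × 32.4 / 54.41 = 273.3 BTU/h

273 BTU/h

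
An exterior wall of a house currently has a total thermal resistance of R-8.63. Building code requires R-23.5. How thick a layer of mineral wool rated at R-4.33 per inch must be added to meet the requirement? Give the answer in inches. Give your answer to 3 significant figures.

ΔR = 23.5 − 8.63 = 14.87 ft²·°F·h/BTU
L = ΔR / (R/in) = 14.87/4.33 = 3.434 in

3.43 in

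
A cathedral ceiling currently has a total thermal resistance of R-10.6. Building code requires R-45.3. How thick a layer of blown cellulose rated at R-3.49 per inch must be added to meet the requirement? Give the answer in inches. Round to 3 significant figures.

9.94 in

ΔR = 45.3 − 10.6 = 34.7 ft²·°F·h/BTU
L = ΔR / (R/in) = 34.7/3.49 = 9.943 in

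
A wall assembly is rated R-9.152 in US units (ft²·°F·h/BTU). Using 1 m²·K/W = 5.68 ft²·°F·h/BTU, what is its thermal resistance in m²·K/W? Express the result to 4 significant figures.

R_SI = 9.152/5.68 = 1.6113

1.611 m²·K/W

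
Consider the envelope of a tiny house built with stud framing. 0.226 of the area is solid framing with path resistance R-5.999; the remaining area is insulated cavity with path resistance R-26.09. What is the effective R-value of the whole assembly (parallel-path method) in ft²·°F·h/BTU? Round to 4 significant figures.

14.85 ft²·°F·h/BTU

U_eff = 0.774/26.09 + 0.226/5.999 = 0.029667 + 0.037673 = 0.067339
R_eff = 1/U_eff = 14.85 ft²·°F·h/BTU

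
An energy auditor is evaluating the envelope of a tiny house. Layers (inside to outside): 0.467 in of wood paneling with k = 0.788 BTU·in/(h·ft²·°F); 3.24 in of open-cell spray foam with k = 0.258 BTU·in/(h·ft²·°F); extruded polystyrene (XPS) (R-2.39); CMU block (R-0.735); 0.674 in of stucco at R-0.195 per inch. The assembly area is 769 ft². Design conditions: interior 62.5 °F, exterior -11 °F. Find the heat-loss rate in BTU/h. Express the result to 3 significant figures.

0.467/0.788 = 0.5926
3.24/0.258 = 12.56
0.674 × 0.195 = 0.1314
R_total = 0.5926 + 12.56 + 2.39 + 0.735 + 0.1314 = 16.41 ft²·°F·h/BTU
Q = A·ΔT/R = 769 × (62.5 − (-11)) / 16.41 = 3445 BTU/h

3440 BTU/h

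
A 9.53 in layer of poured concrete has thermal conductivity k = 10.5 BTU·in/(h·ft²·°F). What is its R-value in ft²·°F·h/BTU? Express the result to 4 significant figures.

0.9076 ft²·°F·h/BTU

R = L/k = 9.53/10.5 = 0.90762 ft²·°F·h/BTU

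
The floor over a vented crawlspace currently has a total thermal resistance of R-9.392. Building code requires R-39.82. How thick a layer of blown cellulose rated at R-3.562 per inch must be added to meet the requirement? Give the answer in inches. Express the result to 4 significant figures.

ΔR = 39.82 − 9.392 = 30.428 ft²·°F·h/BTU
L = ΔR / (R/in) = 30.428/3.562 = 8.5424 in

8.542 in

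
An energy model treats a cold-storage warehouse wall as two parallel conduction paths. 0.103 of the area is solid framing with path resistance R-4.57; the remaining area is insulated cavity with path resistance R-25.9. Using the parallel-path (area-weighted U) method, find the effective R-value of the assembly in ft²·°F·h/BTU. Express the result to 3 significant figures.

U_eff = 0.897/25.9 + 0.103/4.57 = 0.03463 + 0.02254 = 0.05717
R_eff = 1/U_eff = 17.49 ft²·°F·h/BTU

17.5 ft²·°F·h/BTU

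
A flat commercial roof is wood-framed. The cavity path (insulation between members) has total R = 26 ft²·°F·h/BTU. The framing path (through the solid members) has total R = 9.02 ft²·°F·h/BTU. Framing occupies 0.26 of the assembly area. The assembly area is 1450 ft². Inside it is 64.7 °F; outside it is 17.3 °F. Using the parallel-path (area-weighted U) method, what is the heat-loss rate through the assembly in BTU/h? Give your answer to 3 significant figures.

3940 BTU/h

U_eff = 0.74/26 + 0.26/9.02 = 0.02846 + 0.02882 = 0.05729
R_eff = 1/U_eff = 17.46 ft²·°F·h/BTU
Q = 1450 × (64.7 − 17.3) / 17.46 = 3937 BTU/h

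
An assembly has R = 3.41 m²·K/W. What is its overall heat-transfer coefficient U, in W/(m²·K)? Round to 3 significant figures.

0.293 W/(m²·K)

U = 1/R = 1/3.41 = 0.2933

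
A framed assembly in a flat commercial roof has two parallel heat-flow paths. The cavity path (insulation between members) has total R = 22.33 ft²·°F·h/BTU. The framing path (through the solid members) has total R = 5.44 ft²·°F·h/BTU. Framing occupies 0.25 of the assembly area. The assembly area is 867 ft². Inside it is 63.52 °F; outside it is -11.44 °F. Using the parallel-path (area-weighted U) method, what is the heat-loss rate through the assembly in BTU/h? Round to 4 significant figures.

5170 BTU/h

U_eff = 0.75/22.33 + 0.25/5.44 = 0.033587 + 0.045956 = 0.079543
R_eff = 1/U_eff = 12.572 ft²·°F·h/BTU
Q = 867 × (63.52 − (-11.44)) / 12.572 = 5169.5 BTU/h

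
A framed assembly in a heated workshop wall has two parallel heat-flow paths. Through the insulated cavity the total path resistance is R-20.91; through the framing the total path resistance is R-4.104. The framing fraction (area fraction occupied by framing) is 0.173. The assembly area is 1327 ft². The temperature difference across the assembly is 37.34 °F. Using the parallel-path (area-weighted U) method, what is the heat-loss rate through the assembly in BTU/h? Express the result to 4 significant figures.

U_eff = 0.827/20.91 + 0.173/4.104 = 0.03955 + 0.042154 = 0.081704
R_eff = 1/U_eff = 12.239 ft²·°F·h/BTU
Q = 1327 × 37.34 / 12.239 = 4048.5 BTU/h

4048 BTU/h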